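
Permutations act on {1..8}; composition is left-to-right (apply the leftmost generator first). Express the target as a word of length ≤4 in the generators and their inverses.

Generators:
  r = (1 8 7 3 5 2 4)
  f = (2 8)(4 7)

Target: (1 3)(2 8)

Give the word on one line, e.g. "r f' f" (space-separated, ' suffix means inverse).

  after r': (1 4 2 5 3 7 8)
  after f': (1 7 2 5 3 4 8)
  after r: (1 3)(4 7)
  after f': (1 3)(2 8)

r' f' r f'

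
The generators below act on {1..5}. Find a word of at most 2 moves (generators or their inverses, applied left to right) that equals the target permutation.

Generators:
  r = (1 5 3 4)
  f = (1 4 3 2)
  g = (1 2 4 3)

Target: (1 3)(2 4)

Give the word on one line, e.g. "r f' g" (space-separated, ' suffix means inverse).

f' f'

  after f': (1 2 3 4)
  after f': (1 3)(2 4)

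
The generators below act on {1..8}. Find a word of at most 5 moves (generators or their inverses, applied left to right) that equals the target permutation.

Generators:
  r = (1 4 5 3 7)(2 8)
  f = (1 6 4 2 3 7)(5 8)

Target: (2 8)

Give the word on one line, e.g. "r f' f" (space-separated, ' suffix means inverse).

r' r' r' r' r'

  after r': (1 7 3 5 4)(2 8)
  after r': (1 3 4 7 5)
  after r': (1 5 7 4 3)(2 8)
  after r': (1 4 5 3 7)
  after r': (2 8)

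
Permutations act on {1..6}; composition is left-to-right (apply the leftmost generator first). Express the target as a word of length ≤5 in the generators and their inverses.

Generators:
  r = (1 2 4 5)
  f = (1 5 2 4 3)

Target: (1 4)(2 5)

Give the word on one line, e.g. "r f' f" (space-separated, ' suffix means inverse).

f r' f r' f'

  after f: (1 5 2 4 3)
  after r': (1 4 3 5)
  after f: (1 3 2 4)
  after r': (1 3)(4 5)
  after f': (1 4)(2 5)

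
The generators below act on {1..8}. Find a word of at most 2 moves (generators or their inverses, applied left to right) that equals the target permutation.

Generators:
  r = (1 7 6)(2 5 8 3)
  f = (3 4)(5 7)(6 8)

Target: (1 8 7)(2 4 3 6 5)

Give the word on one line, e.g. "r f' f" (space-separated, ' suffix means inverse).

r' f'

  after r': (1 6 7)(2 3 8 5)
  after f': (1 8 7)(2 4 3 6 5)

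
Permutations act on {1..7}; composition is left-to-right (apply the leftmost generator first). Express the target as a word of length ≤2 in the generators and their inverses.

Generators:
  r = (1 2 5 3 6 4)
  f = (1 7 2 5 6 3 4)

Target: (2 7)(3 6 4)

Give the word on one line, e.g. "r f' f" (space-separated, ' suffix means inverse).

  after r': (1 4 6 3 5 2)
  after f: (2 7)(3 6 4)

r' f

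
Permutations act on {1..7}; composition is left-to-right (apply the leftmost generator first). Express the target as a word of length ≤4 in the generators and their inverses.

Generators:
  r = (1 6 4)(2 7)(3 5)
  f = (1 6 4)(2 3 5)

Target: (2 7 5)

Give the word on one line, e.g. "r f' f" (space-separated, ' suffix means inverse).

  after r: (1 6 4)(2 7)(3 5)
  after f: (1 4 6)(2 7 3)
  after f: (2 7 5)

r f f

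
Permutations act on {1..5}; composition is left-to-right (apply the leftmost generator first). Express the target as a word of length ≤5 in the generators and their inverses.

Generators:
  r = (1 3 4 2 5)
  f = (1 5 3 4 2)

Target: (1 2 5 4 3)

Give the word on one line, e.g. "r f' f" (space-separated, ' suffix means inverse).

r' r' r' f

  after r': (1 5 2 4 3)
  after r': (1 2 3 5 4)
  after r': (1 4 5 3 2)
  after f: (1 2 5 4 3)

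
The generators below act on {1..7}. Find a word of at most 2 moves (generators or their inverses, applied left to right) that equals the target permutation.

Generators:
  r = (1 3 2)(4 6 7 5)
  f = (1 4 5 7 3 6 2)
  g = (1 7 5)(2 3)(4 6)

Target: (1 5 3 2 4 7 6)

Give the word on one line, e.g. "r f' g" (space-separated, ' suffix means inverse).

  after f: (1 4 5 7 3 6 2)
  after f: (1 5 3 2 4 7 6)

f f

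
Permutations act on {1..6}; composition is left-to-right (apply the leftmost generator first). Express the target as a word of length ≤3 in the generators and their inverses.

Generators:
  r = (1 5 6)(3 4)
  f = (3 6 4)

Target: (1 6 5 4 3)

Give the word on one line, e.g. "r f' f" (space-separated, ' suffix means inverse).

  after r: (1 5 6)(3 4)
  after f': (1 5 3 6)
  after r: (1 6 5 4 3)

r f' r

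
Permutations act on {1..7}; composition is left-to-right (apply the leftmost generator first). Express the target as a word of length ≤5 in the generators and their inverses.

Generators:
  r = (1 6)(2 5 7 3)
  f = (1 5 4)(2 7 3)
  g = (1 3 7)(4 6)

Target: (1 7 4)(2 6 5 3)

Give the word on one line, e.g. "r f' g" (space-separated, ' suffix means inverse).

r g' f f r

  after r: (1 6)(2 5 7 3)
  after g': (1 4 6 7)(2 5 3)
  after f: (2 4 6 3 7 5)
  after f: (1 5 7 4 6 2)
  after r: (1 7 4)(2 6 5 3)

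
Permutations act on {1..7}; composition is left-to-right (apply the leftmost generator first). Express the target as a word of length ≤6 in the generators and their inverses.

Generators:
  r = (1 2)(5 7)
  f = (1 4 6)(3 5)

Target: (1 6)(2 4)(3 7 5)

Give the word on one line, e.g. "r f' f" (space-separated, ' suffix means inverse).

  after r': (1 2)(5 7)
  after f': (1 2 6 4)(3 5 7)
  after r': (2 6 4)(3 7)
  after f': (1 6)(2 4)(3 7 5)

r' f' r' f'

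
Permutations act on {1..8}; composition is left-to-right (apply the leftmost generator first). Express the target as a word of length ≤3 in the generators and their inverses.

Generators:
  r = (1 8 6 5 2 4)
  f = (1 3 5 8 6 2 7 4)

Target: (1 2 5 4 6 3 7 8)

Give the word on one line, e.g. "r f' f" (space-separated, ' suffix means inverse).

  after f': (1 4 7 2 6 8 5 3)
  after f': (1 7 6 5)(2 8 3 4)
  after f': (1 2 5 4 6 3 7 8)

f' f' f'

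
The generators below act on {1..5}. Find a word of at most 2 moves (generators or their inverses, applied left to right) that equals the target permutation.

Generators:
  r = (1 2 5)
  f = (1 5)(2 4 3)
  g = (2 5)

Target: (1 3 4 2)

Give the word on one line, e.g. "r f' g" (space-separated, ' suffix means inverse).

r f'

  after r: (1 2 5)
  after f': (1 3 4 2)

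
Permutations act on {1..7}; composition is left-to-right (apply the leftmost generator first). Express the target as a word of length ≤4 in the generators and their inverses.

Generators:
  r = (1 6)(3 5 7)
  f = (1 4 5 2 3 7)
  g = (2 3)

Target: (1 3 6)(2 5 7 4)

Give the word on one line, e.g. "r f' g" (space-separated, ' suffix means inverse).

f f r'

  after f: (1 4 5 2 3 7)
  after f: (1 5 3)(2 7 4)
  after r': (1 3 6)(2 5 7 4)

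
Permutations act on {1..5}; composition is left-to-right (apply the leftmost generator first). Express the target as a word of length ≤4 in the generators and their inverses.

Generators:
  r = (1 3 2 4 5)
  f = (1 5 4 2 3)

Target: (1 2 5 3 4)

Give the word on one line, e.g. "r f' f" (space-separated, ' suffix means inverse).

r f' r f

  after r: (1 3 2 4 5)
  after f': (1 2 5 3 4)
  after r: (1 4 3 5 2)
  after f: (1 2 5 3 4)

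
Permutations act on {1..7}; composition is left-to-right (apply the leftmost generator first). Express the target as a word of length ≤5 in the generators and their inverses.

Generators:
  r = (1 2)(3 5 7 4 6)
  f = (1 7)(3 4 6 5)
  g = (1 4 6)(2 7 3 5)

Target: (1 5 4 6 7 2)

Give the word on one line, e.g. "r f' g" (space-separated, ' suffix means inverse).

f f f r'

  after f: (1 7)(3 4 6 5)
  after f: (3 6)(4 5)
  after f: (1 7)(3 5 6 4)
  after r': (1 5 4 6 7 2)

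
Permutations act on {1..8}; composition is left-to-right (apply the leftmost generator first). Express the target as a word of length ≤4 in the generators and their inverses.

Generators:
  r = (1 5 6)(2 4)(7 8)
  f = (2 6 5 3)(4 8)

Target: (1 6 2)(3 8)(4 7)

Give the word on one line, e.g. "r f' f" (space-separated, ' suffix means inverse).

f r f'

  after f: (2 6 5 3)(4 8)
  after r: (1 5 3 4 7 8 2)
  after f': (1 6 2)(3 8)(4 7)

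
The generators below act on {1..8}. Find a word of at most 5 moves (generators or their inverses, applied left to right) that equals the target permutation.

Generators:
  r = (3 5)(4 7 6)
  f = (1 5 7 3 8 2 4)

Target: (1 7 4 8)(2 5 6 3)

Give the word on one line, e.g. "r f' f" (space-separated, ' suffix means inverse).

f' r' f' r'

  after f': (1 4 2 8 3 7 5)
  after r': (1 6 7 3 4 2 8 5)
  after f': (1 6 5 4 8)(2 3)
  after r': (1 7 4 8)(2 5 6 3)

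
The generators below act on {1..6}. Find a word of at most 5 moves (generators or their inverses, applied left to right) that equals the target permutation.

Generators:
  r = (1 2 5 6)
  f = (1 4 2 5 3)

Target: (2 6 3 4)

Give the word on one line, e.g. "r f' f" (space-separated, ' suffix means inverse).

f r f'

  after f: (1 4 2 5 3)
  after r: (1 4 5 3 2 6)
  after f': (2 6 3 4)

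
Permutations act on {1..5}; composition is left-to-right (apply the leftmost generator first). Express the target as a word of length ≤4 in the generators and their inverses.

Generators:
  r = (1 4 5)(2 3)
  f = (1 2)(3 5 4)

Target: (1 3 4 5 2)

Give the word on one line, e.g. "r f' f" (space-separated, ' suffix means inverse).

  after f': (1 2)(3 4 5)
  after r: (1 3 5 2 4)
  after r: (1 2 5 3)
  after r: (1 3 4 5 2)

f' r r r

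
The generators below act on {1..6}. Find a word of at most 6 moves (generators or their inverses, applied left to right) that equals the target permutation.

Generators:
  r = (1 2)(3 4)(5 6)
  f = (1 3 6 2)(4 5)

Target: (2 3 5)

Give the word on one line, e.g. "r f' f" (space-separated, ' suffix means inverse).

  after f': (1 2 6 3)(4 5)
  after r': (2 5 3)(4 6)
  after f': (1 2 4 3 6 5)
  after r: (2 3 5)

f' r' f' r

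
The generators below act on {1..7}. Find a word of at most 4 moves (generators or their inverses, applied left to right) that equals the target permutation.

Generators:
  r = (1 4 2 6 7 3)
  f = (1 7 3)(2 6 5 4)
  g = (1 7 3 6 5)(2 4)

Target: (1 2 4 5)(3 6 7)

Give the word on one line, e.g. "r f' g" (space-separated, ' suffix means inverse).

g' f g

  after g': (1 5 6 3 7)(2 4)
  after f: (1 4 6)
  after g: (1 2 4 5)(3 6 7)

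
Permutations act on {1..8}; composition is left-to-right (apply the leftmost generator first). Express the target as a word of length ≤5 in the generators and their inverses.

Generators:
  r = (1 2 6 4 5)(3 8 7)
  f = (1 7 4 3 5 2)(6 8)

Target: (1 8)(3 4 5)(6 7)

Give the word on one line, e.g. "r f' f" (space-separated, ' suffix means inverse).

  after f: (1 7 4 3 5 2)(6 8)
  after f: (1 4 5)(2 7 3)
  after f: (1 3)(2 4)(5 7)(6 8)
  after r': (1 7 4)(2 6 3 5 8)
  after r': (1 8)(3 4 5)(6 7)

f f f r' r'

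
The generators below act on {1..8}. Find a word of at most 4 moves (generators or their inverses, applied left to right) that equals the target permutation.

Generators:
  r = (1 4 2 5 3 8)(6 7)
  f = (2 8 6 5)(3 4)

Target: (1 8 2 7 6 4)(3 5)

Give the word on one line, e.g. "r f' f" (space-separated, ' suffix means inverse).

f' f' r'

  after f': (2 5 6 8)(3 4)
  after f': (2 6)(5 8)
  after r': (1 8 2 7 6 4)(3 5)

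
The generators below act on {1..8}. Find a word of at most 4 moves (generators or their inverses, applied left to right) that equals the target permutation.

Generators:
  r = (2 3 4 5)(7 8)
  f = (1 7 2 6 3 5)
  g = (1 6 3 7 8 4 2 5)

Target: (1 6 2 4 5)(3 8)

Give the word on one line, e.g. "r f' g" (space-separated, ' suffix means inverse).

  after g: (1 6 3 7 8 4 2 5)
  after r': (1 6 2 4 5)(3 8)

g r'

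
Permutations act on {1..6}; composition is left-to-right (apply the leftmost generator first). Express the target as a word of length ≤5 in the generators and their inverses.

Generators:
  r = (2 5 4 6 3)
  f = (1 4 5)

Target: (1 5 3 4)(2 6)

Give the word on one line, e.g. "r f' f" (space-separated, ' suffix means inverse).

  after r': (2 3 6 4 5)
  after f: (1 4)(2 3 6 5)
  after r': (1 5 3 4)(2 6)

r' f r'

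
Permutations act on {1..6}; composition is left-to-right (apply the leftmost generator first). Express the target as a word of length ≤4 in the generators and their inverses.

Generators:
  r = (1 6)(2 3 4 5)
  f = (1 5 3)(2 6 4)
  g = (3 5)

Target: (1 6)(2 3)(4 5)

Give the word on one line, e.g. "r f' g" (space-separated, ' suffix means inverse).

r' g

  after r': (1 6)(2 5 4 3)
  after g: (1 6)(2 3)(4 5)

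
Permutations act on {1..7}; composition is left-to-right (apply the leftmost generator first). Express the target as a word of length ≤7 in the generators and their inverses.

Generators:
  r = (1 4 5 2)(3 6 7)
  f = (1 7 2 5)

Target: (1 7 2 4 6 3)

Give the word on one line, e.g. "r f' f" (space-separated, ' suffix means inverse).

r' f' r f' r'

  after r': (1 2 5 4)(3 7 6)
  after f': (1 7 6 3)(4 5)
  after r: (1 3 4 2)
  after f': (1 3 4 7)(2 5)
  after r': (1 7 2 4 6 3)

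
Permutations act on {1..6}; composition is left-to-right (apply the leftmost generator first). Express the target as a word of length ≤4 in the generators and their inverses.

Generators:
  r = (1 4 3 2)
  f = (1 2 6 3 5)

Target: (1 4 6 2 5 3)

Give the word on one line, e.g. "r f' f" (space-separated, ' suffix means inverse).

  after r: (1 4 3 2)
  after f': (1 4 6 2 5 3)

r f'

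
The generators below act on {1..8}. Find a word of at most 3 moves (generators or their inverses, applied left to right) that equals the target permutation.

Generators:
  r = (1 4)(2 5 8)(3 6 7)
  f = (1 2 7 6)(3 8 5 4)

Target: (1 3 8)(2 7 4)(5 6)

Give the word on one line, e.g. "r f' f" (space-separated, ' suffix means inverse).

  after f': (1 6 7 2)(3 4 5 8)
  after f': (1 7)(2 6)(3 5)(4 8)
  after r: (1 3 8)(2 7 4)(5 6)

f' f' r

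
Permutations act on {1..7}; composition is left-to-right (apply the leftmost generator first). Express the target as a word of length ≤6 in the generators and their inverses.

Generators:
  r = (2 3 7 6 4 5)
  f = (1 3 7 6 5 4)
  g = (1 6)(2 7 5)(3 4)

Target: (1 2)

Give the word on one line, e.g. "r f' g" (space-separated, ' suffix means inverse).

r' f' g r'

  after r': (2 5 4 6 7 3)
  after f': (1 4 7)(2 6 3)
  after g: (1 3 7 6 4 5 2)
  after r': (1 2)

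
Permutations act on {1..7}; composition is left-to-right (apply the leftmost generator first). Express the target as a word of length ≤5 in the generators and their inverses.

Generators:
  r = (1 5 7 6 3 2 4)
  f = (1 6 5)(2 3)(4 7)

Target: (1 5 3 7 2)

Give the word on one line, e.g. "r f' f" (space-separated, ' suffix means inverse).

  after r: (1 5 7 6 3 2 4)
  after f': (1 6 2 7)(4 5)
  after r': (1 7 4)(2 5)(3 6)
  after r': (1 5 3 7 2)

r f' r' r'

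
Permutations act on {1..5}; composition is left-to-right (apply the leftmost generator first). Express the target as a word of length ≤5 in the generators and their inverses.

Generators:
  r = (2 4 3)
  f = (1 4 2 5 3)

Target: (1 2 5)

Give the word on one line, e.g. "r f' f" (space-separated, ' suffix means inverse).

  after f': (1 3 5 2 4)
  after r: (1 2 3 5 4)
  after r: (1 4)(3 5)
  after f: (1 2 5)

f' r r f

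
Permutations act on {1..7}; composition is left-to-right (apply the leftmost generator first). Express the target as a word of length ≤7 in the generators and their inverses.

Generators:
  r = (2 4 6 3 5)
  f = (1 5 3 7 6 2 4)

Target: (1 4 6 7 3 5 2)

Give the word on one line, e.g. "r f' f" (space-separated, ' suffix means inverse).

  after f: (1 5 3 7 6 2 4)
  after r': (1 3 7 4)(5 6)
  after f: (1 7)(2 4 5)(3 6)
  after f: (1 6 7 5 4 3 2)
  after r': (1 4 6 7 3 5 2)

f r' f f r'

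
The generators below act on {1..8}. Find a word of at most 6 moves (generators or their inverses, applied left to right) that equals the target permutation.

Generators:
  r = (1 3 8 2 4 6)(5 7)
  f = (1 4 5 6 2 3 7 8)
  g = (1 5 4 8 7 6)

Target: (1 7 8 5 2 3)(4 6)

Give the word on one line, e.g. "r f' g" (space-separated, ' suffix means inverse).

g f r f' f'

  after g: (1 5 4 8 7 6)
  after f: (1 6 4)(2 3 7)
  after r: (2 8)(3 5 7 4)
  after f': (1 8 6 5 3 4 2 7)
  after f': (1 7 8 5 2 3)(4 6)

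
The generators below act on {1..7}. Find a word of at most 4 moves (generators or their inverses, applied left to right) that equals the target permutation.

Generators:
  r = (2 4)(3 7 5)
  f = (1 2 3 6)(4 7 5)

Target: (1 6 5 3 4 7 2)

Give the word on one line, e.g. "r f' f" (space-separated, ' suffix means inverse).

f' r'

  after f': (1 6 3 2)(4 5 7)
  after r': (1 6 5 3 4 7 2)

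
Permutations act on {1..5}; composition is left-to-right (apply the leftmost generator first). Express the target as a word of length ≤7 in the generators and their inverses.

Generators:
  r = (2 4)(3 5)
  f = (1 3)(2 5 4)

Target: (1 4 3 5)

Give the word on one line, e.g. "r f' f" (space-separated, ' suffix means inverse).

r f r' f' f'

  after r: (2 4)(3 5)
  after f: (1 3 4 5)
  after r': (1 5)(2 4 3)
  after f': (1 2 5 3 4)
  after f': (1 4 3 5)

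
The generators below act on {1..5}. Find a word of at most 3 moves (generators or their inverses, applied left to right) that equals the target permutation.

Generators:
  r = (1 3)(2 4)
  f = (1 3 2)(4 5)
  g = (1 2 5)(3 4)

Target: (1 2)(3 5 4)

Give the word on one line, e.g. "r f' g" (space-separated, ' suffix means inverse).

  after r: (1 3)(2 4)
  after g': (1 4)(2 3 5)
  after r': (1 2)(3 5 4)

r g' r'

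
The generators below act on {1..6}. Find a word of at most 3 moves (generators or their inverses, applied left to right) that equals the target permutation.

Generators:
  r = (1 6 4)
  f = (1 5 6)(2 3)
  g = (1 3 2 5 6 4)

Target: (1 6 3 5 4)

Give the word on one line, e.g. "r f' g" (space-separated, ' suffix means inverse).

  after f: (1 5 6)(2 3)
  after g: (1 6 3 5 4)

f g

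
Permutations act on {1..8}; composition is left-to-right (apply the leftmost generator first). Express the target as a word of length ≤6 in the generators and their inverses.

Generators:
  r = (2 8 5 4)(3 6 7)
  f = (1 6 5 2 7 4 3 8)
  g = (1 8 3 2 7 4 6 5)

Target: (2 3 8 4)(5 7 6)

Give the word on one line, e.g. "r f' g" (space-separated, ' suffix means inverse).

  after f: (1 6 5 2 7 4 3 8)
  after r': (1 3 2 6 8)(4 7 5)
  after f': (1 4 2)(3 5 7 6)
  after g: (1 6 2 8 3)(4 7 5)
  after f': (2 3 8 4)(5 7 6)

f r' f' g f'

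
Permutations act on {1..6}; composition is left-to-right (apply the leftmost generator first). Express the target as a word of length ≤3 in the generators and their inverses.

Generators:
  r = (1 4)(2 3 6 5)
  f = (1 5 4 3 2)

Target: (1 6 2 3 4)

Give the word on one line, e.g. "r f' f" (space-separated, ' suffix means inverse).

f r' f

  after f: (1 5 4 3 2)
  after r': (1 6 3 5)(2 4)
  after f: (1 6 2 3 4)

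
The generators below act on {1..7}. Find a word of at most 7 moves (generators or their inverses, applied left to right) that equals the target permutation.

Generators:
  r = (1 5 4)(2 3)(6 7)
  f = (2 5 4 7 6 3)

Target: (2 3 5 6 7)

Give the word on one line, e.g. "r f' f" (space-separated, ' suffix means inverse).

f' r' f' r r

  after f': (2 3 6 7 4 5)
  after r': (1 4)(3 7 5)
  after f': (1 5 6 7 2 3 4)
  after r: (1 4 5 7 3)
  after r: (2 3 5 6 7)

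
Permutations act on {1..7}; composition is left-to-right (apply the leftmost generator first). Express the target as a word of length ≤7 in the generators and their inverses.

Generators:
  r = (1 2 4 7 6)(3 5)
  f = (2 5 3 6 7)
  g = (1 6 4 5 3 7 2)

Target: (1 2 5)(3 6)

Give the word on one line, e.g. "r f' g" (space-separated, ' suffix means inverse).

  after f: (2 5 3 6 7)
  after g: (1 6 2 3 4 5 7)
  after f': (1 3 4 2 5 6 7)
  after r: (1 5)(2 3 7)
  after f': (1 2 5)(3 6)

f g f' r f'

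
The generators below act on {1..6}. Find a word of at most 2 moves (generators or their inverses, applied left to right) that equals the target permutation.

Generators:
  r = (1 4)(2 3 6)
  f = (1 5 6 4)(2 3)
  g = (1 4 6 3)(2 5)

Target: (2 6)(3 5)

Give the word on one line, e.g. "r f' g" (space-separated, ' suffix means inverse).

  after f': (1 4 6 5)(2 3)
  after g': (2 6)(3 5)

f' g'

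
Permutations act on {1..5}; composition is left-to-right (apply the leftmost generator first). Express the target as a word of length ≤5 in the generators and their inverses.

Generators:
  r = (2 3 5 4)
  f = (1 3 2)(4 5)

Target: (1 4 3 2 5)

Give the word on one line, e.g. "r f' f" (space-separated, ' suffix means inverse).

f' r' r' f'

  after f': (1 2 3)(4 5)
  after r': (1 4 3)
  after r': (1 5 3)(2 4)
  after f': (1 4 3 2 5)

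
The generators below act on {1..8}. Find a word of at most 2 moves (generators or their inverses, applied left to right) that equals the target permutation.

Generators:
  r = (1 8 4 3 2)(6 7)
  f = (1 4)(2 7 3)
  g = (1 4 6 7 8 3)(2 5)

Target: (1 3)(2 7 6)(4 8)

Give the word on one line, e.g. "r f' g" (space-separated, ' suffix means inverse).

  after r': (1 2 3 4 8)(6 7)
  after f': (1 3)(2 7 6)(4 8)

r' f'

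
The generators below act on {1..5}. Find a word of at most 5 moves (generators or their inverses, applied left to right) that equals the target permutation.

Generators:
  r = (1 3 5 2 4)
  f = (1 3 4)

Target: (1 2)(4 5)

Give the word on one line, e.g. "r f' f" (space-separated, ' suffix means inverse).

f r r

  after f: (1 3 4)
  after r: (1 5 2 4 3)
  after r: (1 2)(4 5)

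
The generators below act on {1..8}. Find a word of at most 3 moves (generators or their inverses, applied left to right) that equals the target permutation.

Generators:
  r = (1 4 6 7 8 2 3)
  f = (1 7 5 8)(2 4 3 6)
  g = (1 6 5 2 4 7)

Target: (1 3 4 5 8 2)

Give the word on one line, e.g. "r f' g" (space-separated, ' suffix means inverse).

  after r: (1 4 6 7 8 2 3)
  after f: (1 3 7)(2 6 5 8 4)
  after g': (1 3 4 5 8 2)

r f g'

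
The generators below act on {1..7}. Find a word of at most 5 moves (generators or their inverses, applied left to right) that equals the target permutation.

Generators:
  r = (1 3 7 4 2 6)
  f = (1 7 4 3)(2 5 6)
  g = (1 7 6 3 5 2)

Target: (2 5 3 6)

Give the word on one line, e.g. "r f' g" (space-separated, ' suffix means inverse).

  after r: (1 3 7 4 2 6)
  after g: (1 5 2 3 6 7 4)
  after r': (1 5 4 6 3 2)
  after g': (1 3 5 4 7)
  after f: (2 5 3 6)

r g r' g' f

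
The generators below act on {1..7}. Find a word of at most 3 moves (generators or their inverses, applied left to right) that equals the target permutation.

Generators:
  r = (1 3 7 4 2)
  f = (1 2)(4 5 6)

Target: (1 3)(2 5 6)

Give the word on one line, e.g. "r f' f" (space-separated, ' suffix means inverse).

r' f r

  after r': (1 2 4 7 3)
  after f: (2 5 6 4 7 3)
  after r: (1 3)(2 5 6)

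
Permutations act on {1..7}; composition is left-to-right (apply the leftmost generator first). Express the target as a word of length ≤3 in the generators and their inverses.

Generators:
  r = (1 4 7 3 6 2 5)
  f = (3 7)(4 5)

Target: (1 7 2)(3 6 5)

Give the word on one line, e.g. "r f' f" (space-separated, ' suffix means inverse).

f' r r

  after f': (3 7)(4 5)
  after r: (1 4)(2 5 7 6)
  after r: (1 7 2)(3 6 5)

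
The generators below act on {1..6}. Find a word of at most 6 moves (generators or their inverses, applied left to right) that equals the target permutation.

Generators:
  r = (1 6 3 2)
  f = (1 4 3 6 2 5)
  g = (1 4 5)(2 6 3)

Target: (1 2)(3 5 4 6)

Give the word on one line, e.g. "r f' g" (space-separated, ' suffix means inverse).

f g' r g'

  after f: (1 4 3 6 2 5)
  after g': (2 4 6 3)
  after r: (1 6 2 4 3)
  after g': (1 2)(3 5 4 6)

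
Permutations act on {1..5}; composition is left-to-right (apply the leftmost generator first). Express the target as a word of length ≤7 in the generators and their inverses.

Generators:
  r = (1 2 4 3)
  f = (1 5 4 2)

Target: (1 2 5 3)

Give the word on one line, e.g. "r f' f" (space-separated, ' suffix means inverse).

  after r': (1 3 4 2)
  after r': (1 4)(2 3)
  after r': (1 2 4 3)
  after f': (1 4 3 2 5)
  after r': (1 2 5 3)

r' r' r' f' r'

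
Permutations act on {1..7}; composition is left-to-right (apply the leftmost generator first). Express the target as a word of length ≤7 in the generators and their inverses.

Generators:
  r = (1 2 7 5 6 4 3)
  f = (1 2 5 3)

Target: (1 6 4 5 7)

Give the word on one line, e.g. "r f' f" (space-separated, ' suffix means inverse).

  after r: (1 2 7 5 6 4 3)
  after f': (2 7)(4 5 6)
  after r': (1 3 4 7)
  after f': (1 5 2)(3 4 7)
  after r: (1 6 4 5 7)

r f' r' f' r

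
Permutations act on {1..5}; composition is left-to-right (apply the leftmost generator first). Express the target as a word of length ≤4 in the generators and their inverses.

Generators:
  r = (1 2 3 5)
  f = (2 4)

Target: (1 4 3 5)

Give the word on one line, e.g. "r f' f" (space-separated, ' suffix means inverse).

f' r f

  after f': (2 4)
  after r: (1 2 4 3 5)
  after f: (1 4 3 5)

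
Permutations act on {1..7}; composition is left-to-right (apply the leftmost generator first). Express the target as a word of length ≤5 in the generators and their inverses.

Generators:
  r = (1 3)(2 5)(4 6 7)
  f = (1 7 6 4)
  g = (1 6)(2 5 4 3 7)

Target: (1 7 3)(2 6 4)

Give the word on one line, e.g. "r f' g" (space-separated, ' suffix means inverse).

  after f: (1 7 6 4)
  after g': (1 3 4 6 5 2 7)
  after f': (1 3 6 5 2)(4 7)
  after g: (1 7 3)(2 6 4)

f g' f' g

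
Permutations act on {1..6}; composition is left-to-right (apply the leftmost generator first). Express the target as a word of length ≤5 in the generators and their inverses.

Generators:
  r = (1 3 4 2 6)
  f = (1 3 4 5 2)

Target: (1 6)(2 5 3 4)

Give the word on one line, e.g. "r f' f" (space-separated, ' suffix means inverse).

f f r f r'

  after f: (1 3 4 5 2)
  after f: (1 4 2 3 5)
  after r: (1 2 4 6)(3 5)
  after f: (2 5 4 6 3)
  after r': (1 6)(2 5 3 4)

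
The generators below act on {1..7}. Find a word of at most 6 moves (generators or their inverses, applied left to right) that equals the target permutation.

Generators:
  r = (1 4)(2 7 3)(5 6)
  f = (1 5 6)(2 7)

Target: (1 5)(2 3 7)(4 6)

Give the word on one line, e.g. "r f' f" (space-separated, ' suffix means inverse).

f' r' f r

  after f': (1 6 5)(2 7)
  after r': (1 5 4)(3 7)
  after f: (1 6)(2 7 3)(4 5)
  after r: (1 5)(2 3 7)(4 6)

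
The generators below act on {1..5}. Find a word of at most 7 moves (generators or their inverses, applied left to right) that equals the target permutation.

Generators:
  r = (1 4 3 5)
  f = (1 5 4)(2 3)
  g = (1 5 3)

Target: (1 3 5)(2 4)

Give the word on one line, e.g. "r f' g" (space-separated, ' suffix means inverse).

r f' g r g

  after r: (1 4 3 5)
  after f': (1 5 4 2 3)
  after g: (1 3 5 4 2)
  after r: (1 5 3)(2 4)
  after g: (1 3 5)(2 4)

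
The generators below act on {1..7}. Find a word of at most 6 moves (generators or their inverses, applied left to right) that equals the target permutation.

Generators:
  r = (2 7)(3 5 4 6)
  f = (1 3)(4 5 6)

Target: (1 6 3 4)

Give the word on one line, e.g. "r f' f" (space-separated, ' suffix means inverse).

f' r' f' r f'

  after f': (1 3)(4 6 5)
  after r': (1 6 3)(2 7)
  after f': (1 5 4 6)(2 7)
  after r: (1 4 3 5 6)
  after f': (1 6 3 4)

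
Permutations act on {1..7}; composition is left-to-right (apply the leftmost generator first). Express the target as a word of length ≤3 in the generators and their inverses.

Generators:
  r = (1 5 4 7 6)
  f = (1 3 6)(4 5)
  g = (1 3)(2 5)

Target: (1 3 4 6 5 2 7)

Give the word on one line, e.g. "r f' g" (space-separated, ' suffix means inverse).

g' r r

  after g': (1 3)(2 5)
  after r: (1 3 5 2 4 7 6)
  after r: (1 3 4 6 5 2 7)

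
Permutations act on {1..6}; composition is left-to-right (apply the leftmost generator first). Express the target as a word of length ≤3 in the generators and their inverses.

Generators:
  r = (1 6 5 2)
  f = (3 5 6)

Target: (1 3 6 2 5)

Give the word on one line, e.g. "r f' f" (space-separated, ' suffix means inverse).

r' r' f'

  after r': (1 2 5 6)
  after r': (1 5)(2 6)
  after f': (1 3 6 2 5)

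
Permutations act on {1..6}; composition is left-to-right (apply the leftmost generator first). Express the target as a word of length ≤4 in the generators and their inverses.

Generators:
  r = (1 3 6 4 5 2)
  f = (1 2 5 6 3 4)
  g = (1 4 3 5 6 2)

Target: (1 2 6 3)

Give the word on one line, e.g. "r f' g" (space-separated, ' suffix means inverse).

g r r

  after g: (1 4 3 5 6 2)
  after r: (1 5 4 6)(2 3)
  after r: (1 2 6 3)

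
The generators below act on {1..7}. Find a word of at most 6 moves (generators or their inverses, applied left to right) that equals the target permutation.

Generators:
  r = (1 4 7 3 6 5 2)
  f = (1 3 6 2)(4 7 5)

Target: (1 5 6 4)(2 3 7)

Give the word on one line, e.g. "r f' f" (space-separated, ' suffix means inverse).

f' r f r' f

  after f': (1 2 6 3)(4 5 7)
  after r: (2 5 3 4)
  after f: (1 3 7 5 6 2 4)
  after r': (1 7 6 5 3 4 2)
  after f: (1 5 6 4)(2 3 7)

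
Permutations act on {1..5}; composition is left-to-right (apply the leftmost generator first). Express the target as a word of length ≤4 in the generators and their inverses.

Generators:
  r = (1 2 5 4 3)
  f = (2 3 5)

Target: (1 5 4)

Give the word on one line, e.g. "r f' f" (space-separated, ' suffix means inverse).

  after r': (1 3 4 5 2)
  after f': (1 2)(3 4)
  after r: (1 5 4)

r' f' r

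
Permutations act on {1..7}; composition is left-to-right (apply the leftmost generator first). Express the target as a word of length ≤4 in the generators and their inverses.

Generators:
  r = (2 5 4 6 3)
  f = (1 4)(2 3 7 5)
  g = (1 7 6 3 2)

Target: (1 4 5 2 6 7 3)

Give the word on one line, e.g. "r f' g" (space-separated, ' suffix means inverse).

  after r: (2 5 4 6 3)
  after r: (2 4 3 5 6)
  after r: (2 6 5 3 4)
  after f': (1 4 5 2 6 7 3)

r r r f'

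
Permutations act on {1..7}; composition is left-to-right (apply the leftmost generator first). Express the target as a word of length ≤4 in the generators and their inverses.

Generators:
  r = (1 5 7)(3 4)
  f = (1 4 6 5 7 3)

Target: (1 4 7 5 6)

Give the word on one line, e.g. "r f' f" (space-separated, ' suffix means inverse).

r' f' r' f

  after r': (1 7 5)(3 4)
  after f': (1 5 3)(4 7 6)
  after r': (3 7 6)(4 5)
  after f: (1 4 7 5 6)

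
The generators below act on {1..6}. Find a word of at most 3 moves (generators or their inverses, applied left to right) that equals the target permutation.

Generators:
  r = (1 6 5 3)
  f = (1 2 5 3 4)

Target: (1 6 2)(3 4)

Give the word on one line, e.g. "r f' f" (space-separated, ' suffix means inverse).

  after r: (1 6 5 3)
  after f': (1 6 2)(3 4)

r f'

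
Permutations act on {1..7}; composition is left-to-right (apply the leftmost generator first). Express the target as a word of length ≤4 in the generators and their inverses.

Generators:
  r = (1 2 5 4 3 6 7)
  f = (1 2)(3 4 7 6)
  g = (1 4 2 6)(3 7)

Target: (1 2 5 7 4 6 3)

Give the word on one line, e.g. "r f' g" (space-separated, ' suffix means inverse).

  after f: (1 2)(3 4 7 6)
  after r: (1 5 4)
  after r: (1 4 2 5 3 6 7)
  after g: (1 2 5 7 4 6 3)

f r r g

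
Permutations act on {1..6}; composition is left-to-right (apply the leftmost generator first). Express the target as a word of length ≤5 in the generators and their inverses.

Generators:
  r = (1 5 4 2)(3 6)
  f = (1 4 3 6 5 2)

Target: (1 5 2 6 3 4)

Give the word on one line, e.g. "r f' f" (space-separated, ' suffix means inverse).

  after r': (1 2 4 5)(3 6)
  after f: (2 3 5 4)
  after r': (1 2 6 3)
  after r': (1 4 5)(2 3)
  after r': (1 5 2 6 3 4)

r' f r' r' r'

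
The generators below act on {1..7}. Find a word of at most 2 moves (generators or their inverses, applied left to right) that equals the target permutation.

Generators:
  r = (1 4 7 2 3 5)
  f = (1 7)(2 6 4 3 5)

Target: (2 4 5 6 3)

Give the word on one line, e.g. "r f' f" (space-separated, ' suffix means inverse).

  after f: (1 7)(2 6 4 3 5)
  after f: (2 4 5 6 3)

f f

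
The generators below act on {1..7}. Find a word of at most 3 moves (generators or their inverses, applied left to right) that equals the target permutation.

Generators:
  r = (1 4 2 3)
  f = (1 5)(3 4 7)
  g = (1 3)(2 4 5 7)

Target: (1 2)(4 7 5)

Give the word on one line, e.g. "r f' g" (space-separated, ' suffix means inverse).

  after r: (1 4 2 3)
  after g': (1 2)(4 7 5)

r g'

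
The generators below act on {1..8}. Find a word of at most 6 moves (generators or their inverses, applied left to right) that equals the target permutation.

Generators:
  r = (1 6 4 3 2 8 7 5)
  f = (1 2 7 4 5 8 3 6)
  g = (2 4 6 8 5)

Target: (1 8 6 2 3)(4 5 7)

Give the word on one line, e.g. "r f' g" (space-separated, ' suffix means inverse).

f f g' r f

  after f: (1 2 7 4 5 8 3 6)
  after f: (1 7 5 3)(2 4 8 6)
  after g': (1 7 8 4 6 5 3)
  after r: (1 5 2 8 3 6)
  after f: (1 8 6 2 3)(4 5 7)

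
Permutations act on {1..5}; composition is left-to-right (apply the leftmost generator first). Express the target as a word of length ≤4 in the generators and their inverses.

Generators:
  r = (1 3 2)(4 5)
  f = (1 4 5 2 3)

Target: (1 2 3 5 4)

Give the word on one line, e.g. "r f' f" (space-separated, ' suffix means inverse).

  after r': (1 2 3)(4 5)
  after f: (1 3 4 2)
  after r: (1 2 3 5 4)

r' f r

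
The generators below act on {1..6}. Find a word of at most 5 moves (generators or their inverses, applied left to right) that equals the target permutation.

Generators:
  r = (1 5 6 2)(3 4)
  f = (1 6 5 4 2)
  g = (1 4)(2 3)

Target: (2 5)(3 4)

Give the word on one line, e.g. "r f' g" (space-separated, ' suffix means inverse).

f g f'

  after f: (1 6 5 4 2)
  after g: (1 6 5)(2 4 3)
  after f': (2 5)(3 4)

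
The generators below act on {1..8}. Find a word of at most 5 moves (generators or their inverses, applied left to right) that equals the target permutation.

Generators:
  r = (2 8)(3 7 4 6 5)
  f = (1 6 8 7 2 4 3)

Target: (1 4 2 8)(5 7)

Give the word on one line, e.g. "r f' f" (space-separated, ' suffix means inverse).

r' r' f' f'

  after r': (2 8)(3 5 6 4 7)
  after r': (3 6 7 5 4)
  after f': (1 3)(2 7 5)(6 8)
  after f': (1 4 2 8)(5 7)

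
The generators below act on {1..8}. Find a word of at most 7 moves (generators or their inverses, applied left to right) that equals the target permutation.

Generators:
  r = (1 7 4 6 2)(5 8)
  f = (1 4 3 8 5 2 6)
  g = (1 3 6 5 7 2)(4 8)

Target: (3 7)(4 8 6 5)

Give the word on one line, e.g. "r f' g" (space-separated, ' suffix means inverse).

  after r: (1 7 4 6 2)(5 8)
  after f: (1 7 3 8 2 4)
  after g: (1 2 8)(3 4)(5 7 6)
  after r': (1 6 8 2 5)(3 7 4)
  after f: (3 7)(4 8 6 5)

r f g r' f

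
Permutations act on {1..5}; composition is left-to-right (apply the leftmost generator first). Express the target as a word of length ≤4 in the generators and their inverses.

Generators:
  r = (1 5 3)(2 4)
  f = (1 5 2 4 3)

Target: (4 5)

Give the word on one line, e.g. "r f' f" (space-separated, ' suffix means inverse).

  after r: (1 5 3)(2 4)
  after f': (4 5)

r f'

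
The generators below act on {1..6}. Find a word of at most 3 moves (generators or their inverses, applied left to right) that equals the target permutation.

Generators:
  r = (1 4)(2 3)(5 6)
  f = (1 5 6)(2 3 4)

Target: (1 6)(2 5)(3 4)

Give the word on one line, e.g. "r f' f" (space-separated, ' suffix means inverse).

f' r' f

  after f': (1 6 5)(2 4 3)
  after r': (1 5 4 2)
  after f: (1 6)(2 5)(3 4)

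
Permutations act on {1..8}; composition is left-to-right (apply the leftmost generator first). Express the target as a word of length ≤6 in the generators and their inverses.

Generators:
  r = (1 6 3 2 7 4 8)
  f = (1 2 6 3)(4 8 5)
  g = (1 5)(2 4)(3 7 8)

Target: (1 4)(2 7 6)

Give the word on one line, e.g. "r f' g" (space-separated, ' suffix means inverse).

g' g' g' r' f

  after g': (1 5)(2 4)(3 8 7)
  after g': (3 7 8)
  after g': (1 5)(2 4)
  after r': (1 5 8 4 3 6)(2 7)
  after f: (1 4)(2 7 6)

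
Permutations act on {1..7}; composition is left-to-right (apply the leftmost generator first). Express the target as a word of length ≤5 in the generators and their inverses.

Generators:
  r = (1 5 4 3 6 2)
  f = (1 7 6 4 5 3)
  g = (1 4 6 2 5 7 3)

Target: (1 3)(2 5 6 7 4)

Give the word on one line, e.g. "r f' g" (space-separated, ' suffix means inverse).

  after f: (1 7 6 4 5 3)
  after g': (1 5 7 4 2 6)
  after g': (1 2 4 6 3 7)
  after r: (2 3 7 5 4)
  after f': (1 3)(2 5 6 7 4)

f g' g' r f'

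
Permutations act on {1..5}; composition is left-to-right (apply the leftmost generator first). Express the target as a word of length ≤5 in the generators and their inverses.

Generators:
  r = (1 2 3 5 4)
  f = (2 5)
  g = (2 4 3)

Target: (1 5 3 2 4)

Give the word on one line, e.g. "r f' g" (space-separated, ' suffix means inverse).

f' r f

  after f': (2 5)
  after r: (1 2 4)(3 5)
  after f: (1 5 3 2 4)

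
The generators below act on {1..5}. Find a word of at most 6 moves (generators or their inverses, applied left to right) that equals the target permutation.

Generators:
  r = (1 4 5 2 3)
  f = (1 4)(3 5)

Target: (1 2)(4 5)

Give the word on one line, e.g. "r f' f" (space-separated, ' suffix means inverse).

r r r f

  after r: (1 4 5 2 3)
  after r: (1 5 3 4 2)
  after r: (1 2 4 3 5)
  after f: (1 2)(4 5)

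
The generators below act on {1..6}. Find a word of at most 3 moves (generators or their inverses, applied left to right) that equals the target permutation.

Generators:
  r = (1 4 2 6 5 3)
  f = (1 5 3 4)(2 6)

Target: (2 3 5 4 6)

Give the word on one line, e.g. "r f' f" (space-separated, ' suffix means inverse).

r' f r'

  after r': (1 3 5 6 2 4)
  after f: (1 4 5 2)
  after r': (2 3 5 4 6)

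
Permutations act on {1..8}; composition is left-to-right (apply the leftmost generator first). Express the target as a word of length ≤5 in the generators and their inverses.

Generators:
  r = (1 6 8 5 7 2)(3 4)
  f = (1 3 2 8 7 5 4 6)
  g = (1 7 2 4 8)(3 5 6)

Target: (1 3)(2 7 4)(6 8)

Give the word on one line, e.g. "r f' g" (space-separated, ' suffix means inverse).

r f' g' f'

  after r: (1 6 8 5 7 2)(3 4)
  after f': (1 4)(2 6)(3 5 8 7)
  after g': (1 2 5 4 8)(6 7)
  after f': (1 3)(2 7 4)(6 8)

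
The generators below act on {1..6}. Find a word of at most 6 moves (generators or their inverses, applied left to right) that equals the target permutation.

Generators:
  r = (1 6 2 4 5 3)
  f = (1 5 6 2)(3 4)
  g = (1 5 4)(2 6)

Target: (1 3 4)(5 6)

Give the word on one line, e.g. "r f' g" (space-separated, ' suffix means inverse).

  after f: (1 5 6 2)(3 4)
  after r: (1 3 5 2 6 4)
  after f': (1 4 2 5 6 3)
  after g: (2 4 6 3 5)
  after r': (1 3 4)(5 6)

f r f' g r'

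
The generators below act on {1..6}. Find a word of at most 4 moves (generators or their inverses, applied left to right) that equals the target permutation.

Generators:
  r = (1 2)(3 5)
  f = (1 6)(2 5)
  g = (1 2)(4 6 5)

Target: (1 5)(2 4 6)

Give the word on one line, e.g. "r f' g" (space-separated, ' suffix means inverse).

  after f: (1 6)(2 5)
  after g: (1 5)(2 4 6)

f g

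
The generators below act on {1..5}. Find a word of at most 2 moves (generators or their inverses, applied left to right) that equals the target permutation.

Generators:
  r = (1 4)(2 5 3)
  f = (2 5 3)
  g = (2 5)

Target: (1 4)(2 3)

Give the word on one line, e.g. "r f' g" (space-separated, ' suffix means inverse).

  after r': (1 4)(2 3 5)
  after g': (1 4)(2 3)

r' g'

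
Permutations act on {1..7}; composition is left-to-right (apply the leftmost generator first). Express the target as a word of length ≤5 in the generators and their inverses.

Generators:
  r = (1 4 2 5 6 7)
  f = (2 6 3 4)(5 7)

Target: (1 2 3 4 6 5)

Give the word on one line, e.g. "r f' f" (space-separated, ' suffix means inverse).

  after r': (1 7 6 5 2 4)
  after f: (1 5 6 7 3 4)
  after r': (1 2 4 7 3)
  after f': (1 4 5 7 6 2 3)
  after r: (1 2 3 4 6 5)

r' f r' f' r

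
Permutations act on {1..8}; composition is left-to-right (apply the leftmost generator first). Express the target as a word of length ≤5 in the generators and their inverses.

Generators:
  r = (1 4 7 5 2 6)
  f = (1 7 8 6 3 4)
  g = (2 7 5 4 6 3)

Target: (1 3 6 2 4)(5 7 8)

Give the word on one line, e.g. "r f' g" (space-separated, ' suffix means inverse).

  after g': (2 3 6 4 5 7)
  after f': (1 4 5)(2 6 3 8 7)
  after g: (1 6 2 3 8 5)
  after f: (1 3 6 2 4)(5 7 8)

g' f' g f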